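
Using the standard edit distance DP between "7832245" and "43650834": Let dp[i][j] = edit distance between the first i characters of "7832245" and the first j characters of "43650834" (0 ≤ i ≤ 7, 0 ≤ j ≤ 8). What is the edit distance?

   ''  4  3  6  5  0  8  3  4
''  0  1  2  3  4  5  6  7  8
 7  1  1  2  3  4  5  6  7  8
 8  2  2  2  3  4  5  5  6  7
 3  3  3  2  3  4  5  6  5  6
 2  4  4  3  3  4  5  6  6  6
 2  5  5  4  4  4  5  6  7  7
 4  6  5  5  5  5  5  6  7  7
 5  7  6  6  6  5  6  6  7  8

8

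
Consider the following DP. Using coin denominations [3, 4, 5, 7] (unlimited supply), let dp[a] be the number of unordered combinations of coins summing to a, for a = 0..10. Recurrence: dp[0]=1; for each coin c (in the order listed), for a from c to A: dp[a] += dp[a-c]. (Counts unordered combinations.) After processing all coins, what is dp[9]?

after  coin     0     1     2     3     4     5     6     7     8     9    10
          3     1     0     0     1     0     0     1     0     0     1     0
          4     1     0     0     1     1     0     1     1     1     1     1
          5     1     0     0     1     1     1     1     1     2     2     2
          7     1     0     0     1     1     1     1     2     2     2     3

2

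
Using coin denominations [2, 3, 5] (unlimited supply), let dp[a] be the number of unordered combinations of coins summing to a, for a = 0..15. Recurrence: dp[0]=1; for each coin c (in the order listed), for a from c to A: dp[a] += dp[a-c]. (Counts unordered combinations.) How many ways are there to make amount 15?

7

after  coin     0     1     2     3     4     5     6     7     8     9    10    11    12    13    14    15
          2     1     0     1     0     1     0     1     0     1     0     1     0     1     0     1     0
          3     1     0     1     1     1     1     2     1     2     2     2     2     3     2     3     3
          5     1     0     1     1     1     2     2     2     3     3     4     4     5     5     6     7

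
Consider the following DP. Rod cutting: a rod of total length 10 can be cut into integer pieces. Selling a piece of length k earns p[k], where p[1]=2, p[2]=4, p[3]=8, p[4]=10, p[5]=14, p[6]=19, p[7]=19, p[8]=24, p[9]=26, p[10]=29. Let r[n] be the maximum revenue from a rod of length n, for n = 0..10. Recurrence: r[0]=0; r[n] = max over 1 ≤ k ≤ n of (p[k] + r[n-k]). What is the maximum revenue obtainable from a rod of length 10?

   n    0    1    2    3    4    5    6    7    8    9   10
r[n]    0    2    4    8   10   14   19   21   24   27   29

29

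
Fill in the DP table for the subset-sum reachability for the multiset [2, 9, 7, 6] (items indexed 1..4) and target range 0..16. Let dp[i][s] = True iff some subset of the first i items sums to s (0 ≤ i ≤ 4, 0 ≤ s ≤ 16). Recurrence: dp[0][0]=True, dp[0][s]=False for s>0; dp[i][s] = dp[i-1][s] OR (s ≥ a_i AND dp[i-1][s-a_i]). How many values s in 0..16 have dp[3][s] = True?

6

i\s   0   1   2   3   4   5   6   7   8   9  10  11  12  13  14  15  16
  0   T   F   F   F   F   F   F   F   F   F   F   F   F   F   F   F   F
  1   T   F   T   F   F   F   F   F   F   F   F   F   F   F   F   F   F
  2   T   F   T   F   F   F   F   F   F   T   F   T   F   F   F   F   F
  3   T   F   T   F   F   F   F   T   F   T   F   T   F   F   F   F   T
  4   T   F   T   F   F   F   T   T   T   T   F   T   F   T   F   T   T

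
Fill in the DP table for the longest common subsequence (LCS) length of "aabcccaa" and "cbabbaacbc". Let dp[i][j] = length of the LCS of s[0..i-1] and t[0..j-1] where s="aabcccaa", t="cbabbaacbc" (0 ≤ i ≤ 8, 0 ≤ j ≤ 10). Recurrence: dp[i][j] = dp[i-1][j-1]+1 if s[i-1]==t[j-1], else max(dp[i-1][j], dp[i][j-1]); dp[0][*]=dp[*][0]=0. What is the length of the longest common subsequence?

   ''  c  b  a  b  b  a  a  c  b  c
''  0  0  0  0  0  0  0  0  0  0  0
 a  0  0  0  1  1  1  1  1  1  1  1
 a  0  0  0  1  1  1  2  2  2  2  2
 b  0  0  1  1  2  2  2  2  2  3  3
 c  0  1  1  1  2  2  2  2  3  3  4
 c  0  1  1  1  2  2  2  2  3  3  4
 c  0  1  1  1  2  2  2  2  3  3  4
 a  0  1  1  2  2  2  3  3  3  3  4
 a  0  1  1  2  2  2  3  4  4  4  4

4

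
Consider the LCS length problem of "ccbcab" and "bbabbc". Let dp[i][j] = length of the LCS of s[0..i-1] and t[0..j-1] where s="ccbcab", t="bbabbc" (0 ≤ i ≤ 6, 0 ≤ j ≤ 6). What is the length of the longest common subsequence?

   ''  b  b  a  b  b  c
''  0  0  0  0  0  0  0
 c  0  0  0  0  0  0  1
 c  0  0  0  0  0  0  1
 b  0  1  1  1  1  1  1
 c  0  1  1  1  1  1  2
 a  0  1  1  2  2  2  2
 b  0  1  2  2  3  3  3

3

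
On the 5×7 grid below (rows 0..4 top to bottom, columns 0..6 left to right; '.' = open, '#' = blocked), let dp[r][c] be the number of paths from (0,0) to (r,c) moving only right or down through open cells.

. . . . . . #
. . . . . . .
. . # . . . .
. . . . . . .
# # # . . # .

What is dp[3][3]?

8

r\c   0   1   2   3   4   5   6
  0   1   1   1   1   1   1   0
  1   1   2   3   4   5   6   6
  2   1   3   0   4   9  15  21
  3   1   4   4   8  17  32  53
  4   0   0   0   8  25   0  53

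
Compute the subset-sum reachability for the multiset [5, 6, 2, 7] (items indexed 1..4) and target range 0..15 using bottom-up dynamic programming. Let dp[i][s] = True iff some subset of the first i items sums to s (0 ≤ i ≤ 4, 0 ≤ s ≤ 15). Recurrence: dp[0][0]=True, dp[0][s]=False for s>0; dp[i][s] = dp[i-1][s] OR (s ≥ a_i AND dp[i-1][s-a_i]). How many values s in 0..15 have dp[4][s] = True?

12

i\s   0   1   2   3   4   5   6   7   8   9  10  11  12  13  14  15
  0   T   F   F   F   F   F   F   F   F   F   F   F   F   F   F   F
  1   T   F   F   F   F   T   F   F   F   F   F   F   F   F   F   F
  2   T   F   F   F   F   T   T   F   F   F   F   T   F   F   F   F
  3   T   F   T   F   F   T   T   T   T   F   F   T   F   T   F   F
  4   T   F   T   F   F   T   T   T   T   T   F   T   T   T   T   T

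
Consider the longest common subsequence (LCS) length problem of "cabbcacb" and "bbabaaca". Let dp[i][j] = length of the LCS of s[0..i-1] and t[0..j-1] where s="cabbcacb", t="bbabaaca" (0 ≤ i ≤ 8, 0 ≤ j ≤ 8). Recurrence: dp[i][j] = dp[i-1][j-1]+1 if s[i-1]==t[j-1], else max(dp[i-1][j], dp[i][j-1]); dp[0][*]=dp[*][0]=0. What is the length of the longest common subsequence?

4

   ''  b  b  a  b  a  a  c  a
''  0  0  0  0  0  0  0  0  0
 c  0  0  0  0  0  0  0  1  1
 a  0  0  0  1  1  1  1  1  2
 b  0  1  1  1  2  2  2  2  2
 b  0  1  2  2  2  2  2  2  2
 c  0  1  2  2  2  2  2  3  3
 a  0  1  2  3  3  3  3  3  4
 c  0  1  2  3  3  3  3  4  4
 b  0  1  2  3  4  4  4  4  4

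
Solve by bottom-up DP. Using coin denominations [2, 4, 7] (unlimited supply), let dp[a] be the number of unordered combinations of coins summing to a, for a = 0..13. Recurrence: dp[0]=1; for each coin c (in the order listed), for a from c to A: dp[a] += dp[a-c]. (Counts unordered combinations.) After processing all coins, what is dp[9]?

1

after  coin     0     1     2     3     4     5     6     7     8     9    10    11    12    13
          2     1     0     1     0     1     0     1     0     1     0     1     0     1     0
          4     1     0     1     0     2     0     2     0     3     0     3     0     4     0
          7     1     0     1     0     2     0     2     1     3     1     3     2     4     2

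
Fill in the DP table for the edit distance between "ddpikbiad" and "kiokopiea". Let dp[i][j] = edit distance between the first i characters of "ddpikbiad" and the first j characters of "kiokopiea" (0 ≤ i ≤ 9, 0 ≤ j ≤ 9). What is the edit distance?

8

   ''  k  i  o  k  o  p  i  e  a
''  0  1  2  3  4  5  6  7  8  9
 d  1  1  2  3  4  5  6  7  8  9
 d  2  2  2  3  4  5  6  7  8  9
 p  3  3  3  3  4  5  5  6  7  8
 i  4  4  3  4  4  5  6  5  6  7
 k  5  4  4  4  4  5  6  6  6  7
 b  6  5  5  5  5  5  6  7  7  7
 i  7  6  5  6  6  6  6  6  7  8
 a  8  7  6  6  7  7  7  7  7  7
 d  9  8  7  7  7  8  8  8  8  8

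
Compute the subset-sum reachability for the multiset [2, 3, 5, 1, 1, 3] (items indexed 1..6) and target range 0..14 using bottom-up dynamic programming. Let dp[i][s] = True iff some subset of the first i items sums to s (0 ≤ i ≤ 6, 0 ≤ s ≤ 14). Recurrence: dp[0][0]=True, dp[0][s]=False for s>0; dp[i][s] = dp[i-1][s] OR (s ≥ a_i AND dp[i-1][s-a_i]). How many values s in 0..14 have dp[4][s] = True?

12

i\s   0   1   2   3   4   5   6   7   8   9  10  11  12  13  14
  0   T   F   F   F   F   F   F   F   F   F   F   F   F   F   F
  1   T   F   T   F   F   F   F   F   F   F   F   F   F   F   F
  2   T   F   T   T   F   T   F   F   F   F   F   F   F   F   F
  3   T   F   T   T   F   T   F   T   T   F   T   F   F   F   F
  4   T   T   T   T   T   T   T   T   T   T   T   T   F   F   F
  5   T   T   T   T   T   T   T   T   T   T   T   T   T   F   F
  6   T   T   T   T   T   T   T   T   T   T   T   T   T   T   T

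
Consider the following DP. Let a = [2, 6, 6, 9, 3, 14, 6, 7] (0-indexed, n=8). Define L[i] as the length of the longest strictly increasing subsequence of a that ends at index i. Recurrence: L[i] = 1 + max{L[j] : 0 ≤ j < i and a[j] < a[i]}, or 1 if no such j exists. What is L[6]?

   i    0    1    2    3    4    5    6    7
a[i]    2    6    6    9    3   14    6    7
L[i]    1    2    2    3    2    4    3    4

3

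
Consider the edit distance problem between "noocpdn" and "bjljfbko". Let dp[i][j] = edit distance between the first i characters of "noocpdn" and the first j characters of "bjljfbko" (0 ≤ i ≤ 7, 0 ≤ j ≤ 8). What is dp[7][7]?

7

   ''  b  j  l  j  f  b  k  o
''  0  1  2  3  4  5  6  7  8
 n  1  1  2  3  4  5  6  7  8
 o  2  2  2  3  4  5  6  7  7
 o  3  3  3  3  4  5  6  7  7
 c  4  4  4  4  4  5  6  7  8
 p  5  5  5  5  5  5  6  7  8
 d  6  6  6  6  6  6  6  7  8
 n  7  7  7  7  7  7  7  7  8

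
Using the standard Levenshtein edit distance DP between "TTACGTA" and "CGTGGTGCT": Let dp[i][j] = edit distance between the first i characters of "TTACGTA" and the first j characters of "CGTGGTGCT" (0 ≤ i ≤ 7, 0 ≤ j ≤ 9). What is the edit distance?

7

   ''  C  G  T  G  G  T  G  C  T
''  0  1  2  3  4  5  6  7  8  9
 T  1  1  2  2  3  4  5  6  7  8
 T  2  2  2  2  3  4  4  5  6  7
 A  3  3  3  3  3  4  5  5  6  7
 C  4  3  4  4  4  4  5  6  5  6
 G  5  4  3  4  4  4  5  5  6  6
 T  6  5  4  3  4  5  4  5  6  6
 A  7  6  5  4  4  5  5  5  6  7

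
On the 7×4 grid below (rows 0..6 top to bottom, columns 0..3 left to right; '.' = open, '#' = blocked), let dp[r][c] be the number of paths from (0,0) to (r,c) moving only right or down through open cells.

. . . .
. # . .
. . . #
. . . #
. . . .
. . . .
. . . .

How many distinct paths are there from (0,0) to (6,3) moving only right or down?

34

r\c   0   1   2   3
  0   1   1   1   1
  1   1   0   1   2
  2   1   1   2   0
  3   1   2   4   0
  4   1   3   7   7
  5   1   4  11  18
  6   1   5  16  34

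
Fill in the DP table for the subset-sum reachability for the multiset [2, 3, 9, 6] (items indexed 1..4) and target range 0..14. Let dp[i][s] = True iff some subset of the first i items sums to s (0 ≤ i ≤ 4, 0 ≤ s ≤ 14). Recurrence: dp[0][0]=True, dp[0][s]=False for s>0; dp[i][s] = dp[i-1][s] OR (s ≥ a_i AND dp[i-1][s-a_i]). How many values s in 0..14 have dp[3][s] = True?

8

i\s   0   1   2   3   4   5   6   7   8   9  10  11  12  13  14
  0   T   F   F   F   F   F   F   F   F   F   F   F   F   F   F
  1   T   F   T   F   F   F   F   F   F   F   F   F   F   F   F
  2   T   F   T   T   F   T   F   F   F   F   F   F   F   F   F
  3   T   F   T   T   F   T   F   F   F   T   F   T   T   F   T
  4   T   F   T   T   F   T   T   F   T   T   F   T   T   F   T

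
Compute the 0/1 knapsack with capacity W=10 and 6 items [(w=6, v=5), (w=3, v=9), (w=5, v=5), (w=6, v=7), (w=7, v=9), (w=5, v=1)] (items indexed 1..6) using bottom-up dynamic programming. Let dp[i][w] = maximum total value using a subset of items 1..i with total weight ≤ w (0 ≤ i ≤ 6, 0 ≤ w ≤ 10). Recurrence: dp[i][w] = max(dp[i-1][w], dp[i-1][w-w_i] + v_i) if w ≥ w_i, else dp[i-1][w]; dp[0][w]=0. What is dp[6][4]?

i\w   0   1   2   3   4   5   6   7   8   9  10
  0   0   0   0   0   0   0   0   0   0   0   0
  1   0   0   0   0   0   0   5   5   5   5   5
  2   0   0   0   9   9   9   9   9   9  14  14
  3   0   0   0   9   9   9   9   9  14  14  14
  4   0   0   0   9   9   9   9   9  14  16  16
  5   0   0   0   9   9   9   9   9  14  16  18
  6   0   0   0   9   9   9   9   9  14  16  18

9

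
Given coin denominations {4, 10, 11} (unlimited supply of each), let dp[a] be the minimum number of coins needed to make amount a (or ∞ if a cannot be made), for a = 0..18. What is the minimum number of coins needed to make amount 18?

 a  0  1  2  3  4  5  6  7  8  9 10 11 12 13 14 15 16 17 18
dp  0  -  -  -  1  -  -  -  2  -  1  1  3  -  2  2  4  -  3
(- denotes ∞ / unreachable)

3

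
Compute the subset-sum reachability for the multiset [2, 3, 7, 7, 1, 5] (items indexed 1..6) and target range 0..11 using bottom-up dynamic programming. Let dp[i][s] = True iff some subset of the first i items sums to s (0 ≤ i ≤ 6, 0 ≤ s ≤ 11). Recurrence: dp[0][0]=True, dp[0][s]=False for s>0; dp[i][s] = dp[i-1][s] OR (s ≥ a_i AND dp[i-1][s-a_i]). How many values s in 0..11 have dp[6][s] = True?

i\s   0   1   2   3   4   5   6   7   8   9  10  11
  0   T   F   F   F   F   F   F   F   F   F   F   F
  1   T   F   T   F   F   F   F   F   F   F   F   F
  2   T   F   T   T   F   T   F   F   F   F   F   F
  3   T   F   T   T   F   T   F   T   F   T   T   F
  4   T   F   T   T   F   T   F   T   F   T   T   F
  5   T   T   T   T   T   T   T   T   T   T   T   T
  6   T   T   T   T   T   T   T   T   T   T   T   T

12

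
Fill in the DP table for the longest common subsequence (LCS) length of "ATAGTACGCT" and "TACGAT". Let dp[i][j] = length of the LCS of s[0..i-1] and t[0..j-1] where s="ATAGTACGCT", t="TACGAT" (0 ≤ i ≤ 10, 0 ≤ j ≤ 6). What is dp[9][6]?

   ''  T  A  C  G  A  T
''  0  0  0  0  0  0  0
 A  0  0  1  1  1  1  1
 T  0  1  1  1  1  1  2
 A  0  1  2  2  2  2  2
 G  0  1  2  2  3  3  3
 T  0  1  2  2  3  3  4
 A  0  1  2  2  3  4  4
 C  0  1  2  3  3  4  4
 G  0  1  2  3  4  4  4
 C  0  1  2  3  4  4  4
 T  0  1  2  3  4  4  5

4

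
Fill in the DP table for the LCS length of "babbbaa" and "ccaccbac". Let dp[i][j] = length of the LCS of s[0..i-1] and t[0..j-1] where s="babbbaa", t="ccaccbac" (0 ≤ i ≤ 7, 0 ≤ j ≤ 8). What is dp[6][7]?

   ''  c  c  a  c  c  b  a  c
''  0  0  0  0  0  0  0  0  0
 b  0  0  0  0  0  0  1  1  1
 a  0  0  0  1  1  1  1  2  2
 b  0  0  0  1  1  1  2  2  2
 b  0  0  0  1  1  1  2  2  2
 b  0  0  0  1  1  1  2  2  2
 a  0  0  0  1  1  1  2  3  3
 a  0  0  0  1  1  1  2  3  3

3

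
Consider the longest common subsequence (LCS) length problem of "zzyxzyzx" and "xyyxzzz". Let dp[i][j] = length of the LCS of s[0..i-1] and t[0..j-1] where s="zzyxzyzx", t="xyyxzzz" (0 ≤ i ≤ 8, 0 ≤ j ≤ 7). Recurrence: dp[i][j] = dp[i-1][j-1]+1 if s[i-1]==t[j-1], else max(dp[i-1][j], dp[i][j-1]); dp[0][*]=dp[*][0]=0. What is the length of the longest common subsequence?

4

   ''  x  y  y  x  z  z  z
''  0  0  0  0  0  0  0  0
 z  0  0  0  0  0  1  1  1
 z  0  0  0  0  0  1  2  2
 y  0  0  1  1  1  1  2  2
 x  0  1  1  1  2  2  2  2
 z  0  1  1  1  2  3  3  3
 y  0  1  2  2  2  3  3  3
 z  0  1  2  2  2  3  4  4
 x  0  1  2  2  3  3  4  4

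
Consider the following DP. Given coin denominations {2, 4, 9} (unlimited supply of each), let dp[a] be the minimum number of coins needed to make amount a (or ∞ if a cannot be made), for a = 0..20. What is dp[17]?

 a  0  1  2  3  4  5  6  7  8  9 10 11 12 13 14 15 16 17 18 19 20
dp  0  -  1  -  1  -  2  -  2  1  3  2  3  2  4  3  4  3  2  4  3
(- denotes ∞ / unreachable)

3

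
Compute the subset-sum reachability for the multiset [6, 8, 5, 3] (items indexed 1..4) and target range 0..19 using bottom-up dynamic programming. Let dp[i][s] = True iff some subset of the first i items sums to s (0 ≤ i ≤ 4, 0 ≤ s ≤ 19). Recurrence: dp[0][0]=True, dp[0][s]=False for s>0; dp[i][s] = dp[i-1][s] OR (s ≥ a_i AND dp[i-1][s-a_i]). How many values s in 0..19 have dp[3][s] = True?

8

i\s   0   1   2   3   4   5   6   7   8   9  10  11  12  13  14  15  16  17  18  19
  0   T   F   F   F   F   F   F   F   F   F   F   F   F   F   F   F   F   F   F   F
  1   T   F   F   F   F   F   T   F   F   F   F   F   F   F   F   F   F   F   F   F
  2   T   F   F   F   F   F   T   F   T   F   F   F   F   F   T   F   F   F   F   F
  3   T   F   F   F   F   T   T   F   T   F   F   T   F   T   T   F   F   F   F   T
  4   T   F   F   T   F   T   T   F   T   T   F   T   F   T   T   F   T   T   F   T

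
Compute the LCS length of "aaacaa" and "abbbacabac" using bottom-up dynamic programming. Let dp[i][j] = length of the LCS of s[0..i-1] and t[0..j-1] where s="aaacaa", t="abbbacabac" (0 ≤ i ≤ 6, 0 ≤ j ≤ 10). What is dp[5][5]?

2

   ''  a  b  b  b  a  c  a  b  a  c
''  0  0  0  0  0  0  0  0  0  0  0
 a  0  1  1  1  1  1  1  1  1  1  1
 a  0  1  1  1  1  2  2  2  2  2  2
 a  0  1  1  1  1  2  2  3  3  3  3
 c  0  1  1  1  1  2  3  3  3  3  4
 a  0  1  1  1  1  2  3  4  4  4  4
 a  0  1  1  1  1  2  3  4  4  5  5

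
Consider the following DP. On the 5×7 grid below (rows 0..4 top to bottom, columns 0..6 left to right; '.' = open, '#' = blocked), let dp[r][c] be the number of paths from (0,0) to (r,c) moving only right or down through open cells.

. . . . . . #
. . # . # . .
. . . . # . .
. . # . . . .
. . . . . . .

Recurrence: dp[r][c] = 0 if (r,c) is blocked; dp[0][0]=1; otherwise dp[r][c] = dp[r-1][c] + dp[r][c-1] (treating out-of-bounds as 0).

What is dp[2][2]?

r\c   0   1   2   3   4   5   6
  0   1   1   1   1   1   1   0
  1   1   2   0   1   0   1   1
  2   1   3   3   4   0   1   2
  3   1   4   0   4   4   5   7
  4   1   5   5   9  13  18  25

3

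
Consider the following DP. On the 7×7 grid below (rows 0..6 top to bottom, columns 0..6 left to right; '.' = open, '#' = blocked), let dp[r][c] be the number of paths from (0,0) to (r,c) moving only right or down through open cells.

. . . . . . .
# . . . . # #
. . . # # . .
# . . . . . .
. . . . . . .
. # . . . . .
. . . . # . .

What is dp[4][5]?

r\c   0   1   2   3   4   5   6
  0   1   1   1   1   1   1   1
  1   0   1   2   3   4   0   0
  2   0   1   3   0   0   0   0
  3   0   1   4   4   4   4   4
  4   0   1   5   9  13  17  21
  5   0   0   5  14  27  44  65
  6   0   0   5  19   0  44 109

17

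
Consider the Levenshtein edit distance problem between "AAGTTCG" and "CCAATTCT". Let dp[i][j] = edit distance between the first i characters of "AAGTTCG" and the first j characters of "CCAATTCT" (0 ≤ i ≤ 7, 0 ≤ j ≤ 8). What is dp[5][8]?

4

   ''  C  C  A  A  T  T  C  T
''  0  1  2  3  4  5  6  7  8
 A  1  1  2  2  3  4  5  6  7
 A  2  2  2  2  2  3  4  5  6
 G  3  3  3  3  3  3  4  5  6
 T  4  4  4  4  4  3  3  4  5
 T  5  5  5  5  5  4  3  4  4
 C  6  5  5  6  6  5  4  3  4
 G  7  6  6  6  7  6  5  4  4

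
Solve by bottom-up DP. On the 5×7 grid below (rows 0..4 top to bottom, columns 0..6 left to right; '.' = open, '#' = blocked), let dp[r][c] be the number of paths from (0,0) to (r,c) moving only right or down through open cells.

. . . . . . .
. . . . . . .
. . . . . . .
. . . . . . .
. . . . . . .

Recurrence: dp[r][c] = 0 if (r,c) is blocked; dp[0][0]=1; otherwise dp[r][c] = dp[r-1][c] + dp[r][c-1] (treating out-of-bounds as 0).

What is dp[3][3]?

20

r\c   0   1   2   3   4   5   6
  0   1   1   1   1   1   1   1
  1   1   2   3   4   5   6   7
  2   1   3   6  10  15  21  28
  3   1   4  10  20  35  56  84
  4   1   5  15  35  70 126 210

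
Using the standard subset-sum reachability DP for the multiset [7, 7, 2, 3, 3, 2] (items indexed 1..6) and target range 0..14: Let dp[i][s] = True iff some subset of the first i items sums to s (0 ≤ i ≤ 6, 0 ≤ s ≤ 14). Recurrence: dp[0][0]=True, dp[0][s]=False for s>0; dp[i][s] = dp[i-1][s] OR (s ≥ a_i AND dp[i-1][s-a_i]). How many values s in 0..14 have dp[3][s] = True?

5

i\s   0   1   2   3   4   5   6   7   8   9  10  11  12  13  14
  0   T   F   F   F   F   F   F   F   F   F   F   F   F   F   F
  1   T   F   F   F   F   F   F   T   F   F   F   F   F   F   F
  2   T   F   F   F   F   F   F   T   F   F   F   F   F   F   T
  3   T   F   T   F   F   F   F   T   F   T   F   F   F   F   T
  4   T   F   T   T   F   T   F   T   F   T   T   F   T   F   T
  5   T   F   T   T   F   T   T   T   T   T   T   F   T   T   T
  6   T   F   T   T   T   T   T   T   T   T   T   T   T   T   T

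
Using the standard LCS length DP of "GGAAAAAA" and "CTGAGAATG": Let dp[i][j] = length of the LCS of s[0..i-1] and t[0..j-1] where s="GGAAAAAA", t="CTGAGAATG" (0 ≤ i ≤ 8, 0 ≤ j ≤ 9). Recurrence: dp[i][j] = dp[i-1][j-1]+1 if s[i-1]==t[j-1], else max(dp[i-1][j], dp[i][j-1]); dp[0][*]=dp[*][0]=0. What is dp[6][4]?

   ''  C  T  G  A  G  A  A  T  G
''  0  0  0  0  0  0  0  0  0  0
 G  0  0  0  1  1  1  1  1  1  1
 G  0  0  0  1  1  2  2  2  2  2
 A  0  0  0  1  2  2  3  3  3  3
 A  0  0  0  1  2  2  3  4  4  4
 A  0  0  0  1  2  2  3  4  4  4
 A  0  0  0  1  2  2  3  4  4  4
 A  0  0  0  1  2  2  3  4  4  4
 A  0  0  0  1  2  2  3  4  4  4

2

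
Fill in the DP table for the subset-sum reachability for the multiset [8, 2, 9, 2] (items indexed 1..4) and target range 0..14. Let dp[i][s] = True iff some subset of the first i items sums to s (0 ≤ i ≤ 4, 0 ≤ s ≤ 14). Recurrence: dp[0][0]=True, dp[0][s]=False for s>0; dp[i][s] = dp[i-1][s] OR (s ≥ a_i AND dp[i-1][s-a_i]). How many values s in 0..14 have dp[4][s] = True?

i\s   0   1   2   3   4   5   6   7   8   9  10  11  12  13  14
  0   T   F   F   F   F   F   F   F   F   F   F   F   F   F   F
  1   T   F   F   F   F   F   F   F   T   F   F   F   F   F   F
  2   T   F   T   F   F   F   F   F   T   F   T   F   F   F   F
  3   T   F   T   F   F   F   F   F   T   T   T   T   F   F   F
  4   T   F   T   F   T   F   F   F   T   T   T   T   T   T   F

9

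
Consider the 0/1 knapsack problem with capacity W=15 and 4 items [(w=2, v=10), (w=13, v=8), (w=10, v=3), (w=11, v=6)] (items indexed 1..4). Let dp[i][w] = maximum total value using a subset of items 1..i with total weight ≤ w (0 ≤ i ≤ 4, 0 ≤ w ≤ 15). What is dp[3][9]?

i\w   0   1   2   3   4   5   6   7   8   9  10  11  12  13  14  15
  0   0   0   0   0   0   0   0   0   0   0   0   0   0   0   0   0
  1   0   0  10  10  10  10  10  10  10  10  10  10  10  10  10  10
  2   0   0  10  10  10  10  10  10  10  10  10  10  10  10  10  18
  3   0   0  10  10  10  10  10  10  10  10  10  10  13  13  13  18
  4   0   0  10  10  10  10  10  10  10  10  10  10  13  16  16  18

10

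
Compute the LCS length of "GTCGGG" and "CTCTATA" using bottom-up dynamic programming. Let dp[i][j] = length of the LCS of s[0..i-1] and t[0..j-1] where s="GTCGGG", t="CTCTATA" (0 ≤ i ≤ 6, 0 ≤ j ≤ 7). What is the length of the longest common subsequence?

   ''  C  T  C  T  A  T  A
''  0  0  0  0  0  0  0  0
 G  0  0  0  0  0  0  0  0
 T  0  0  1  1  1  1  1  1
 C  0  1  1  2  2  2  2  2
 G  0  1  1  2  2  2  2  2
 G  0  1  1  2  2  2  2  2
 G  0  1  1  2  2  2  2  2

2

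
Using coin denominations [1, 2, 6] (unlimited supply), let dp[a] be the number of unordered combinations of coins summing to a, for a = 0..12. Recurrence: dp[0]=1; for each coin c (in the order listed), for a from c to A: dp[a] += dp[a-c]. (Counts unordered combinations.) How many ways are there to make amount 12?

after  coin     0     1     2     3     4     5     6     7     8     9    10    11    12
          1     1     1     1     1     1     1     1     1     1     1     1     1     1
          2     1     1     2     2     3     3     4     4     5     5     6     6     7
          6     1     1     2     2     3     3     5     5     7     7     9     9    12

12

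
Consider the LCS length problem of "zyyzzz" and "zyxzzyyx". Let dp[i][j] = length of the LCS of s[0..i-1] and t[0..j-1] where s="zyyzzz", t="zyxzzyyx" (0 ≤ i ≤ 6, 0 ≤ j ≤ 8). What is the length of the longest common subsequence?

   ''  z  y  x  z  z  y  y  x
''  0  0  0  0  0  0  0  0  0
 z  0  1  1  1  1  1  1  1  1
 y  0  1  2  2  2  2  2  2  2
 y  0  1  2  2  2  2  3  3  3
 z  0  1  2  2  3  3  3  3  3
 z  0  1  2  2  3  4  4  4  4
 z  0  1  2  2  3  4  4  4  4

4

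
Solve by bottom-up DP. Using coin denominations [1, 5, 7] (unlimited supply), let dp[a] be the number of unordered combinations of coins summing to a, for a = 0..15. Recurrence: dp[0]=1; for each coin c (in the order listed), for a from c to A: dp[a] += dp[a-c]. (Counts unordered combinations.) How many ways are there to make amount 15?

after  coin     0     1     2     3     4     5     6     7     8     9    10    11    12    13    14    15
          1     1     1     1     1     1     1     1     1     1     1     1     1     1     1     1     1
          5     1     1     1     1     1     2     2     2     2     2     3     3     3     3     3     4
          7     1     1     1     1     1     2     2     3     3     3     4     4     5     5     6     7

7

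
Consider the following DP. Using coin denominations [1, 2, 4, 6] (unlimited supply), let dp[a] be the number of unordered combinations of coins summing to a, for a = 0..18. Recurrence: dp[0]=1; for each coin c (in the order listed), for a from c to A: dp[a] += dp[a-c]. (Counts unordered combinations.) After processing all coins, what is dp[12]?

23

after  coin     0     1     2     3     4     5     6     7     8     9    10    11    12    13    14    15    16    17    18
          1     1     1     1     1     1     1     1     1     1     1     1     1     1     1     1     1     1     1     1
          2     1     1     2     2     3     3     4     4     5     5     6     6     7     7     8     8     9     9    10
          4     1     1     2     2     4     4     6     6     9     9    12    12    16    16    20    20    25    25    30
          6     1     1     2     2     4     4     7     7    11    11    16    16    23    23    31    31    41    41    53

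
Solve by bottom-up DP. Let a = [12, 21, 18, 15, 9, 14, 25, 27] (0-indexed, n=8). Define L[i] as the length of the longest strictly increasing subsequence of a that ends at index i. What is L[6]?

3

   i    0    1    2    3    4    5    6    7
a[i]   12   21   18   15    9   14   25   27
L[i]    1    2    2    2    1    2    3    4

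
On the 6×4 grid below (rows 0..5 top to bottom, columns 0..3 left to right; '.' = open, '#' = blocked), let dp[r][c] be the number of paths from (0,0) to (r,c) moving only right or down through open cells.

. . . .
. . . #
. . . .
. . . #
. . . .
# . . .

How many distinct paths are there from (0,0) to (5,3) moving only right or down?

35

r\c   0   1   2   3
  0   1   1   1   1
  1   1   2   3   0
  2   1   3   6   6
  3   1   4  10   0
  4   1   5  15  15
  5   0   5  20  35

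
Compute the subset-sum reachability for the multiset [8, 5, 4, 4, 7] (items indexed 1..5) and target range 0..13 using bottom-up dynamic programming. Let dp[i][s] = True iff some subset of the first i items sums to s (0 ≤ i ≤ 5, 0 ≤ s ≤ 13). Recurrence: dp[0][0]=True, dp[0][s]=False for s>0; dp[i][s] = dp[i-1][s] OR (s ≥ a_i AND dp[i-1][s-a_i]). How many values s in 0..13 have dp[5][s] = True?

9

i\s   0   1   2   3   4   5   6   7   8   9  10  11  12  13
  0   T   F   F   F   F   F   F   F   F   F   F   F   F   F
  1   T   F   F   F   F   F   F   F   T   F   F   F   F   F
  2   T   F   F   F   F   T   F   F   T   F   F   F   F   T
  3   T   F   F   F   T   T   F   F   T   T   F   F   T   T
  4   T   F   F   F   T   T   F   F   T   T   F   F   T   T
  5   T   F   F   F   T   T   F   T   T   T   F   T   T   T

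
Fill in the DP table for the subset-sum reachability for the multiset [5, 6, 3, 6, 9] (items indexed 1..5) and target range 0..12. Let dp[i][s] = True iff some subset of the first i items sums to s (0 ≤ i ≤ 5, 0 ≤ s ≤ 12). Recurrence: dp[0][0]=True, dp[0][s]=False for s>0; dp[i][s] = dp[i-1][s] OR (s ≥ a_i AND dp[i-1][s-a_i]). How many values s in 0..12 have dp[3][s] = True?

7

i\s   0   1   2   3   4   5   6   7   8   9  10  11  12
  0   T   F   F   F   F   F   F   F   F   F   F   F   F
  1   T   F   F   F   F   T   F   F   F   F   F   F   F
  2   T   F   F   F   F   T   T   F   F   F   F   T   F
  3   T   F   F   T   F   T   T   F   T   T   F   T   F
  4   T   F   F   T   F   T   T   F   T   T   F   T   T
  5   T   F   F   T   F   T   T   F   T   T   F   T   T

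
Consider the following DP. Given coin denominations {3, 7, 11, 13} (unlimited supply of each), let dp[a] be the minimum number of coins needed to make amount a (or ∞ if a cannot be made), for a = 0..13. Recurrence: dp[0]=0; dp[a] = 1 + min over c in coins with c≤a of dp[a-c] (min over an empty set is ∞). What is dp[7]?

1

 a  0  1  2  3  4  5  6  7  8  9 10 11 12 13
dp  0  -  -  1  -  -  2  1  -  3  2  1  4  1
(- denotes ∞ / unreachable)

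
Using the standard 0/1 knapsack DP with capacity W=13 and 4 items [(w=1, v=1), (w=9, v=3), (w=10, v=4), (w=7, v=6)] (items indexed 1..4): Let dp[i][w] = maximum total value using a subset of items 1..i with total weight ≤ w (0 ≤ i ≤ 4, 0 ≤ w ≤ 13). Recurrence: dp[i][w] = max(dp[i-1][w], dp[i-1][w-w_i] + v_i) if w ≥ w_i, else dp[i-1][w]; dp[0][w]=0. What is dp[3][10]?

4

i\w   0   1   2   3   4   5   6   7   8   9  10  11  12  13
  0   0   0   0   0   0   0   0   0   0   0   0   0   0   0
  1   0   1   1   1   1   1   1   1   1   1   1   1   1   1
  2   0   1   1   1   1   1   1   1   1   3   4   4   4   4
  3   0   1   1   1   1   1   1   1   1   3   4   5   5   5
  4   0   1   1   1   1   1   1   6   7   7   7   7   7   7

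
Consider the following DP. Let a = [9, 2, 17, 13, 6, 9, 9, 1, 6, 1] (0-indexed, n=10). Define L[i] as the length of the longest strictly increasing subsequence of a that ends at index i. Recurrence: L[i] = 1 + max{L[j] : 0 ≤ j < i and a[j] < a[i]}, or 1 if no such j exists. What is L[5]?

3

   i    0    1    2    3    4    5    6    7    8    9
a[i]    9    2   17   13    6    9    9    1    6    1
L[i]    1    1    2    2    2    3    3    1    2    1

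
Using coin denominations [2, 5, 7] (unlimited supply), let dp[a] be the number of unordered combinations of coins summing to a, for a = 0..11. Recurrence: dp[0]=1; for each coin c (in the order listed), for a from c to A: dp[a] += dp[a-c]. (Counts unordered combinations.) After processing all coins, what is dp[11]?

2

after  coin     0     1     2     3     4     5     6     7     8     9    10    11
          2     1     0     1     0     1     0     1     0     1     0     1     0
          5     1     0     1     0     1     1     1     1     1     1     2     1
          7     1     0     1     0     1     1     1     2     1     2     2     2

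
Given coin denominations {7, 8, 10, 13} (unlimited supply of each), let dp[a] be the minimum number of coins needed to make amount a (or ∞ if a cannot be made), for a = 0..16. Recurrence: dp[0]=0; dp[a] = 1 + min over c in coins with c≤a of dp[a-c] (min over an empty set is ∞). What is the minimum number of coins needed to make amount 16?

 a  0  1  2  3  4  5  6  7  8  9 10 11 12 13 14 15 16
dp  0  -  -  -  -  -  -  1  1  -  1  -  -  1  2  2  2
(- denotes ∞ / unreachable)

2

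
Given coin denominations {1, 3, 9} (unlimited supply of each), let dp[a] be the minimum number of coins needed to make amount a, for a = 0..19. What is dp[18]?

2

 a  0  1  2  3  4  5  6  7  8  9 10 11 12 13 14 15 16 17 18 19
dp  0  1  2  1  2  3  2  3  4  1  2  3  2  3  4  3  4  5  2  3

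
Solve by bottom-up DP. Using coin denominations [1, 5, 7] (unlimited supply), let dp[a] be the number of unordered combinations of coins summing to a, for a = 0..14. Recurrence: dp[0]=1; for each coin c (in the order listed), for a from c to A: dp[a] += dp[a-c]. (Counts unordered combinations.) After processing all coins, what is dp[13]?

5

after  coin     0     1     2     3     4     5     6     7     8     9    10    11    12    13    14
          1     1     1     1     1     1     1     1     1     1     1     1     1     1     1     1
          5     1     1     1     1     1     2     2     2     2     2     3     3     3     3     3
          7     1     1     1     1     1     2     2     3     3     3     4     4     5     5     6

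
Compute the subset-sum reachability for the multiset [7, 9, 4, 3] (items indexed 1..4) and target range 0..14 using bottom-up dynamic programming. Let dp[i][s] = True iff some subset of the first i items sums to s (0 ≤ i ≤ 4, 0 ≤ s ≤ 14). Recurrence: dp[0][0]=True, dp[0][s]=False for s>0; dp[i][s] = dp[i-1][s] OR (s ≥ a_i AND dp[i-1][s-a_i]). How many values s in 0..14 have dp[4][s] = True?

i\s   0   1   2   3   4   5   6   7   8   9  10  11  12  13  14
  0   T   F   F   F   F   F   F   F   F   F   F   F   F   F   F
  1   T   F   F   F   F   F   F   T   F   F   F   F   F   F   F
  2   T   F   F   F   F   F   F   T   F   T   F   F   F   F   F
  3   T   F   F   F   T   F   F   T   F   T   F   T   F   T   F
  4   T   F   F   T   T   F   F   T   F   T   T   T   T   T   T

10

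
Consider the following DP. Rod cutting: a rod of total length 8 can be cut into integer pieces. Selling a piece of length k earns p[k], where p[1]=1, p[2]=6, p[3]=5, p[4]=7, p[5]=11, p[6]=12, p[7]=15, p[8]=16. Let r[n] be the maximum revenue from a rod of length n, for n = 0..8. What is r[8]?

24

   n    0    1    2    3    4    5    6    7    8
r[n]    0    1    6    7   12   13   18   19   24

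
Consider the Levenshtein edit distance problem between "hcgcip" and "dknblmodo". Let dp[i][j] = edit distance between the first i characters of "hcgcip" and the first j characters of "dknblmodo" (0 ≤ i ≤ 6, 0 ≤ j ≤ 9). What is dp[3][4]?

   ''  d  k  n  b  l  m  o  d  o
''  0  1  2  3  4  5  6  7  8  9
 h  1  1  2  3  4  5  6  7  8  9
 c  2  2  2  3  4  5  6  7  8  9
 g  3  3  3  3  4  5  6  7  8  9
 c  4  4  4  4  4  5  6  7  8  9
 i  5  5  5  5  5  5  6  7  8  9
 p  6  6  6  6  6  6  6  7  8  9

4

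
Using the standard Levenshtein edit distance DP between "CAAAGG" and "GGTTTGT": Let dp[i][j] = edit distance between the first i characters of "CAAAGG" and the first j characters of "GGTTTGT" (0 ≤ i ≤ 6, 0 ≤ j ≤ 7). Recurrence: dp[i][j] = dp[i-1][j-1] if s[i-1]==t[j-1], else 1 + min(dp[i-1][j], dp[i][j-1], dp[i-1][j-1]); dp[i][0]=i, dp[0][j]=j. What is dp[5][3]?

5

   ''  G  G  T  T  T  G  T
''  0  1  2  3  4  5  6  7
 C  1  1  2  3  4  5  6  7
 A  2  2  2  3  4  5  6  7
 A  3  3  3  3  4  5  6  7
 A  4  4  4  4  4  5  6  7
 G  5  4  4  5  5  5  5  6
 G  6  5  4  5  6  6  5  6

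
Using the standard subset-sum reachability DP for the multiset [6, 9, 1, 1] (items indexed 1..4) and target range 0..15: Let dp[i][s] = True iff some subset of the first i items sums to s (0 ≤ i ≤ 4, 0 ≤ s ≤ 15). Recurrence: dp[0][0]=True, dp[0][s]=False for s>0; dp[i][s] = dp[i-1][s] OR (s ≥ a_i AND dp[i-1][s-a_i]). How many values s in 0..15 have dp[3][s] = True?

i\s   0   1   2   3   4   5   6   7   8   9  10  11  12  13  14  15
  0   T   F   F   F   F   F   F   F   F   F   F   F   F   F   F   F
  1   T   F   F   F   F   F   T   F   F   F   F   F   F   F   F   F
  2   T   F   F   F   F   F   T   F   F   T   F   F   F   F   F   T
  3   T   T   F   F   F   F   T   T   F   T   T   F   F   F   F   T
  4   T   T   T   F   F   F   T   T   T   T   T   T   F   F   F   T

7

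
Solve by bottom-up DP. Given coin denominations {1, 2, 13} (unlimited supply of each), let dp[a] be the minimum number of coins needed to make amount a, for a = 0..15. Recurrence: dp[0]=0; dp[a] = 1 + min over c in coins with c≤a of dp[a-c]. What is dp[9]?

 a  0  1  2  3  4  5  6  7  8  9 10 11 12 13 14 15
dp  0  1  1  2  2  3  3  4  4  5  5  6  6  1  2  2

5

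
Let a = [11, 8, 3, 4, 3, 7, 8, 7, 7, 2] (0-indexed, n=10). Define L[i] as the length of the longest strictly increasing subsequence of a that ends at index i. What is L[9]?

   i    0    1    2    3    4    5    6    7    8    9
a[i]   11    8    3    4    3    7    8    7    7    2
L[i]    1    1    1    2    1    3    4    3    3    1

1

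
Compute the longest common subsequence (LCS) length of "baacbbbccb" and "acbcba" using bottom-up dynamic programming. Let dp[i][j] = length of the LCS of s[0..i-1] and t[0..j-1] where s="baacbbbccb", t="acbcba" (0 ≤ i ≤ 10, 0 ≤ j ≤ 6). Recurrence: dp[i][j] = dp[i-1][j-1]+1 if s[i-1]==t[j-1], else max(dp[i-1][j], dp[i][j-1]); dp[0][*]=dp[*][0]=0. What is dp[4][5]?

   ''  a  c  b  c  b  a
''  0  0  0  0  0  0  0
 b  0  0  0  1  1  1  1
 a  0  1  1  1  1  1  2
 a  0  1  1  1  1  1  2
 c  0  1  2  2  2  2  2
 b  0  1  2  3  3  3  3
 b  0  1  2  3  3  4  4
 b  0  1  2  3  3  4  4
 c  0  1  2  3  4  4  4
 c  0  1  2  3  4  4  4
 b  0  1  2  3  4  5  5

2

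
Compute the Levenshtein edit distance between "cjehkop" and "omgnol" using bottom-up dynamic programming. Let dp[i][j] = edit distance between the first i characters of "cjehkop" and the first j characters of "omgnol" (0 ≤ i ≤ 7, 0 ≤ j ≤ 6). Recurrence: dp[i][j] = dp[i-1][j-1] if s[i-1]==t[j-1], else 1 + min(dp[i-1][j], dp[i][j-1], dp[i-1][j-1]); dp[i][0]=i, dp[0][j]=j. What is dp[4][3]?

   ''  o  m  g  n  o  l
''  0  1  2  3  4  5  6
 c  1  1  2  3  4  5  6
 j  2  2  2  3  4  5  6
 e  3  3  3  3  4  5  6
 h  4  4  4  4  4  5  6
 k  5  5  5  5  5  5  6
 o  6  5  6  6  6  5  6
 p  7  6  6  7  7  6  6

4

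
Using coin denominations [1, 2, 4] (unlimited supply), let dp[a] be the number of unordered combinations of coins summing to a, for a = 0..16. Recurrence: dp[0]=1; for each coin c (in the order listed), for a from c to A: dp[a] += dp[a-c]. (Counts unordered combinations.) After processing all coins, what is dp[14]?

after  coin     0     1     2     3     4     5     6     7     8     9    10    11    12    13    14    15    16
          1     1     1     1     1     1     1     1     1     1     1     1     1     1     1     1     1     1
          2     1     1     2     2     3     3     4     4     5     5     6     6     7     7     8     8     9
          4     1     1     2     2     4     4     6     6     9     9    12    12    16    16    20    20    25

20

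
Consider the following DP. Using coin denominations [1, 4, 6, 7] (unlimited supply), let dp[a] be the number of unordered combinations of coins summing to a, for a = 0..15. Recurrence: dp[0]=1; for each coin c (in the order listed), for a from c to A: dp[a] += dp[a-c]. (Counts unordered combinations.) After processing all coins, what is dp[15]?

after  coin     0     1     2     3     4     5     6     7     8     9    10    11    12    13    14    15
          1     1     1     1     1     1     1     1     1     1     1     1     1     1     1     1     1
          4     1     1     1     1     2     2     2     2     3     3     3     3     4     4     4     4
          6     1     1     1     1     2     2     3     3     4     4     5     5     7     7     8     8
          7     1     1     1     1     2     2     3     4     5     5     6     7     9    10    12    13

13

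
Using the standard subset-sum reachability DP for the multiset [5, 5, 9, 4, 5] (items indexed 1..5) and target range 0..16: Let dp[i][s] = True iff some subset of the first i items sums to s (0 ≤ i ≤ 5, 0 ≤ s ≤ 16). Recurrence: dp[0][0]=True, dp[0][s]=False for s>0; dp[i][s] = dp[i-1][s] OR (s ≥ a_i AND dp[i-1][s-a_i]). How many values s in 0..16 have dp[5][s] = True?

i\s   0   1   2   3   4   5   6   7   8   9  10  11  12  13  14  15  16
  0   T   F   F   F   F   F   F   F   F   F   F   F   F   F   F   F   F
  1   T   F   F   F   F   T   F   F   F   F   F   F   F   F   F   F   F
  2   T   F   F   F   F   T   F   F   F   F   T   F   F   F   F   F   F
  3   T   F   F   F   F   T   F   F   F   T   T   F   F   F   T   F   F
  4   T   F   F   F   T   T   F   F   F   T   T   F   F   T   T   F   F
  5   T   F   F   F   T   T   F   F   F   T   T   F   F   T   T   T   F

8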